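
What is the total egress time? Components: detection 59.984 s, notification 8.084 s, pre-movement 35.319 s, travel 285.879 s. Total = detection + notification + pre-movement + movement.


Total = 59.984 + 8.084 + 35.319 + 285.879 = 389.266 s

389.266 s


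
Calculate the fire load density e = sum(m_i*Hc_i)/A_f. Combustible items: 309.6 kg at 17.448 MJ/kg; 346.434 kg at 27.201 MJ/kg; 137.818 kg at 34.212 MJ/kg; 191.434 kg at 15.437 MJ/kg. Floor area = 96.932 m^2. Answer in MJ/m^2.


Total energy = 309.6*17.448 + 346.434*27.201 + 137.818*34.212 + 191.434*15.437
= 5401.901 + 9423.351 + 4715.029 + 2955.167
= 22495.45 MJ
e = 22495.45 / 96.932 = 232.07 MJ/m^2

232.07 MJ/m^2


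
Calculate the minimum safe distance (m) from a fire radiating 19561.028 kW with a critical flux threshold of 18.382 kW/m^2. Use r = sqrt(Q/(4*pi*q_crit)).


4*pi*q_crit = 231.00
Q/(4*pi*q_crit) = 84.682
r = sqrt(84.682) = 9.2023 m

9.2023 m


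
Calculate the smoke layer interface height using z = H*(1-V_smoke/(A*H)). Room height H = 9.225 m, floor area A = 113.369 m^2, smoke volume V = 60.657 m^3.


V/(A*H) = 0.057999
1 - 0.057999 = 0.94200
z = 9.225 * 0.94200 = 8.6900 m

8.6900 m


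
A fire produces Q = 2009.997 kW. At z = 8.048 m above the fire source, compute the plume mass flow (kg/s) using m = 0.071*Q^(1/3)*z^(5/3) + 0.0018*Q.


Q^(1/3) = 12.620
z^(5/3) = 32.321
First term = 0.071 * 12.620 * 32.321 = 28.960
Second term = 0.0018 * 2009.997 = 3.6180
m = 32.578 kg/s

32.578 kg/s


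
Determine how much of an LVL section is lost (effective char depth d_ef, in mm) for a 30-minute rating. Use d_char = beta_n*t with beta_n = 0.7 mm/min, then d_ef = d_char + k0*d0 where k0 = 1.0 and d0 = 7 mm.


d_char = 0.7 * 30 = 21 mm
d_ef = 21 + 1.0*7 = 28 mm

28 mm


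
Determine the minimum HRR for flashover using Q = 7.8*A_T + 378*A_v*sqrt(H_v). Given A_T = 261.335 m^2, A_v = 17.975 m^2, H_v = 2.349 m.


7.8*A_T = 2038.413
sqrt(H_v) = 1.5326
378*A_v*sqrt(H_v) = 10414
Q = 2038.413 + 10414 = 12452 kW

12452 kW


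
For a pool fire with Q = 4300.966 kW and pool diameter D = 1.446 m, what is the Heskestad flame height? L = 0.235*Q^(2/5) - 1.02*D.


Q^(2/5) = 28.407
0.235 * Q^(2/5) = 6.6757
1.02 * D = 1.4749
L = 5.2007 m

5.2007 m


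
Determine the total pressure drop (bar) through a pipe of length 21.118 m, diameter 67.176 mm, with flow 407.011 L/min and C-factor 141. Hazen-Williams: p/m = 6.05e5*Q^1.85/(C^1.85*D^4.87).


Q^1.85 = 67262
C^1.85 = 9463.6
D^4.87 = 7.9165e+08
p/m = 0.0054317 bar/m
p_total = 0.0054317 * 21.118 = 0.11471 bar

0.11471 bar


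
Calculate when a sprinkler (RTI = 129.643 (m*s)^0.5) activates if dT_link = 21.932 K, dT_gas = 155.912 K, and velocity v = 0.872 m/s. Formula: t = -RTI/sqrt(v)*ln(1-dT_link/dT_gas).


dT_link/dT_gas = 0.14067
ln(1 - 0.14067) = -0.15160
t = -129.643 / sqrt(0.872) * -0.15160 = 21.047 s

21.047 s


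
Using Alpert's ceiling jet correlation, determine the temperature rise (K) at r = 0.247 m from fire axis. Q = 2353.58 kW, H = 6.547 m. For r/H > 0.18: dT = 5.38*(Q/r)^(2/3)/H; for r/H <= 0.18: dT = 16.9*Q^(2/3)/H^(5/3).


r/H = 0.247 / 6.547 = 0.037727
r/H <= 0.18, so dT = 16.9*Q^(2/3)/H^(5/3)
Q^(2/3) = 176.94
H^(5/3) = 22.912
dT = 16.9 * 176.94 / 22.912 = 130.51 K

130.51 K


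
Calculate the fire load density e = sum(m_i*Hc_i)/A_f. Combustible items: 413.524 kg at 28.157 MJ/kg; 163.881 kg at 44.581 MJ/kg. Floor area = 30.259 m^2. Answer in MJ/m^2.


Total energy = 413.524*28.157 + 163.881*44.581
= 11643.60 + 7305.979
= 18949.57 MJ
e = 18949.57 / 30.259 = 626.25 MJ/m^2

626.25 MJ/m^2


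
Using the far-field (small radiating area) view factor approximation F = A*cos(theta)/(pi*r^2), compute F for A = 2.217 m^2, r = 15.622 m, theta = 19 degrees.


cos(19 deg) = 0.94552
pi*r^2 = 766.70
F = 2.217 * 0.94552 / 766.70 = 0.0027341

0.0027341


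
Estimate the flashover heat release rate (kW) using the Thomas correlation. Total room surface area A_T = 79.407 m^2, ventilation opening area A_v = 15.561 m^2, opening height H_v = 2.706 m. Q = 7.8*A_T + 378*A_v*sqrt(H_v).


7.8*A_T = 619.37
sqrt(H_v) = 1.6450
378*A_v*sqrt(H_v) = 9675.9
Q = 619.37 + 9675.9 = 10295 kW

10295 kW


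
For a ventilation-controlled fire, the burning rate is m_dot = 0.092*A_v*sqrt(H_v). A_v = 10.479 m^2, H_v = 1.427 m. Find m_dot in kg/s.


sqrt(H_v) = 1.1946
m_dot = 0.092 * 10.479 * 1.1946 = 1.1516 kg/s

1.1516 kg/s


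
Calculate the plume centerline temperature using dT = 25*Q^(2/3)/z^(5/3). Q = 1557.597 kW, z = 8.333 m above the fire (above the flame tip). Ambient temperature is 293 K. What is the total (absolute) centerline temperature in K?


Q^(2/3) = 134.37
z^(5/3) = 34.251
dT = 25 * 134.37 / 34.251 = 98.079 K
T = 293 + 98.079 = 391.08 K

391.08 K


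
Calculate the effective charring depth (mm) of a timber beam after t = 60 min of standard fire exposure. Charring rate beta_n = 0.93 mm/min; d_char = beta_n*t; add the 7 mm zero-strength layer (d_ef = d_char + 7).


d_char = 0.93 * 60 = 55.8 mm
d_ef = 55.8 + 1.0*7 = 62.8 mm

62.8 mm


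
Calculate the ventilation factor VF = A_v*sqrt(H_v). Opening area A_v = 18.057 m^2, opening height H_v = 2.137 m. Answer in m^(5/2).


sqrt(H_v) = 1.4618
VF = 18.057 * 1.4618 = 26.397 m^(5/2)

26.397 m^(5/2)


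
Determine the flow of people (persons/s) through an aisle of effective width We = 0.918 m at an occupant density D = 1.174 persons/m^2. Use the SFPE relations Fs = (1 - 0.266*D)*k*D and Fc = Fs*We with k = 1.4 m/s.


1 - 0.266*D = 1 - 0.266*1.174 = 0.68772
Fs = 0.68772 * 1.4 * 1.174 = 1.1303 persons/(s*m)
Fc = 1.1303 * 0.918 = 1.0376 persons/s

1.0376 persons/s


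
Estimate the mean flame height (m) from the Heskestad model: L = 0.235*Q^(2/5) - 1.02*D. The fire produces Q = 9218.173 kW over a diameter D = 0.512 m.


Q^(2/5) = 38.535
0.235 * Q^(2/5) = 9.0558
1.02 * D = 0.52224
L = 8.5335 m

8.5335 m


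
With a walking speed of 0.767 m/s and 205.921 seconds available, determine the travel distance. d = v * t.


d = 0.767 * 205.921 = 157.94 m

157.94 m


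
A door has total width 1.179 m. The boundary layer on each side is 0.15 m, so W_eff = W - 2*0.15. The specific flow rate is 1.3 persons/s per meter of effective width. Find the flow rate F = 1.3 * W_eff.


W_eff = 1.179 - 0.30 = 0.879 m
F = 1.3 * 0.879 = 1.1427 persons/s

1.1427 persons/s


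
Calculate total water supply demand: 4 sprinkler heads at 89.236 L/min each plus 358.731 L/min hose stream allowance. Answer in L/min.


Sprinkler demand = 4 * 89.236 = 356.944 L/min
Total = 356.944 + 358.731 = 715.675 L/min

715.675 L/min


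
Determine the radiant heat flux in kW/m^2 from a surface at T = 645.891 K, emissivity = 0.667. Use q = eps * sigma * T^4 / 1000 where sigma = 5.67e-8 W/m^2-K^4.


T^4 = 1.7404e+11
q = 0.667 * 5.67e-8 * 1.7404e+11 / 1000 = 6.5818 kW/m^2

6.5818 kW/m^2


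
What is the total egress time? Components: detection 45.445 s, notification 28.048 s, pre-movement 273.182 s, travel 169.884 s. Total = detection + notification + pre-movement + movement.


Total = 45.445 + 28.048 + 273.182 + 169.884 = 516.559 s

516.559 s


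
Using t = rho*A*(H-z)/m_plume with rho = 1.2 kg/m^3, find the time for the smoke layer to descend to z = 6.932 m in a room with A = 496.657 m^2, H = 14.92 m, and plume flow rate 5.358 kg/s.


H - z = 7.988 m
t = 1.2 * 496.657 * 7.988 / 5.358 = 888.53 s

888.53 s


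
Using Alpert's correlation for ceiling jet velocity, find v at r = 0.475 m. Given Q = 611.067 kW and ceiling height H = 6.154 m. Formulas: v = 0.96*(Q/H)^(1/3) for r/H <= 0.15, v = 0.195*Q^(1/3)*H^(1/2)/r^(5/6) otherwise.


r/H = 0.475 / 6.154 = 0.077186
r/H <= 0.15, so v = 0.96*(Q/H)^(1/3)
Q/H = 99.296
(Q/H)^(1/3) = 4.6307
v = 0.96 * 4.6307 = 4.4454 m/s

4.4454 m/s


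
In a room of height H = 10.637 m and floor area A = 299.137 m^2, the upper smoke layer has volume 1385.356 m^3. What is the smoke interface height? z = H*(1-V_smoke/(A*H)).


V/(A*H) = 0.43538
1 - 0.43538 = 0.56462
z = 10.637 * 0.56462 = 6.0058 m

6.0058 m


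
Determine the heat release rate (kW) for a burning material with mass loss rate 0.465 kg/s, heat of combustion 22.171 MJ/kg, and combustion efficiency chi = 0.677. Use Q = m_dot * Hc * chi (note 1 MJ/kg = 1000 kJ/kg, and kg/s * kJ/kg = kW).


Hc = 22.171 MJ/kg = 22.171 * 1000 kJ/kg = 22171 kJ/kg
Q = 0.465 kg/s * 22171 kJ/kg * 0.677 = 6979.5 kW

6979.5 kW


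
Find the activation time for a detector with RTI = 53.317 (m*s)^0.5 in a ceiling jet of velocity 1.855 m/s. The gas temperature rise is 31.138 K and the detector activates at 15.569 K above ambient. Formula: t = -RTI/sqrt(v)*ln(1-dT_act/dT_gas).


dT_act/dT_gas = 0.5
ln(1 - 0.5) = -0.69315
t = -53.317 / sqrt(1.855) * -0.69315 = 27.134 s

27.134 s


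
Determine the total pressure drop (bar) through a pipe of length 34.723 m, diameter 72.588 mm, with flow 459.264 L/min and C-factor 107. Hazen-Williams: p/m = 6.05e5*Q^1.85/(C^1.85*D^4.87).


Q^1.85 = 84104
C^1.85 = 5680.2
D^4.87 = 1.1545e+09
p/m = 0.0077589 bar/m
p_total = 0.0077589 * 34.723 = 0.26941 bar

0.26941 bar


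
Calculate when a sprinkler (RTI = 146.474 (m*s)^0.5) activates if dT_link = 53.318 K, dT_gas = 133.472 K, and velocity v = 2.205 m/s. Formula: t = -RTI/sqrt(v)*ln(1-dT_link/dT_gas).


dT_link/dT_gas = 0.39947
ln(1 - 0.39947) = -0.50994
t = -146.474 / sqrt(2.205) * -0.50994 = 50.301 s

50.301 s


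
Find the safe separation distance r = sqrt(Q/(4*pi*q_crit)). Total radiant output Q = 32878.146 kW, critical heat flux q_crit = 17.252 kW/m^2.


4*pi*q_crit = 216.80
Q/(4*pi*q_crit) = 151.66
r = sqrt(151.66) = 12.315 m

12.315 m


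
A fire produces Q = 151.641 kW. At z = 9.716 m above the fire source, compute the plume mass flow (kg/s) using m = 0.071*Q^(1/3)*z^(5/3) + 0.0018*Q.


Q^(1/3) = 5.3326
z^(5/3) = 44.240
First term = 0.071 * 5.3326 * 44.240 = 16.750
Second term = 0.0018 * 151.641 = 0.27295
m = 17.023 kg/s

17.023 kg/s


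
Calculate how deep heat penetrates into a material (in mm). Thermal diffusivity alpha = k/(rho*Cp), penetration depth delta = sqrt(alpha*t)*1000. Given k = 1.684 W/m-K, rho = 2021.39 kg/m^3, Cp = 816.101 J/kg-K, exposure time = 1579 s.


alpha = 1.684 / (2021.39 * 816.101) = 1.0208e-06 m^2/s
alpha * t = 0.0016119
delta = sqrt(0.0016119) * 1000 = 40.148 mm

40.148 mm


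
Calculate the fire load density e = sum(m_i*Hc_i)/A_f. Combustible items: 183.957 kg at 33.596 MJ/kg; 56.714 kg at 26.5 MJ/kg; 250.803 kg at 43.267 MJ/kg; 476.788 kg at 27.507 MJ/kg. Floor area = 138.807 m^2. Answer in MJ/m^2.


Total energy = 183.957*33.596 + 56.714*26.5 + 250.803*43.267 + 476.788*27.507
= 6180.219 + 1502.921 + 10851.49 + 13115.01
= 31649.64 MJ
e = 31649.64 / 138.807 = 228.01 MJ/m^2

228.01 MJ/m^2


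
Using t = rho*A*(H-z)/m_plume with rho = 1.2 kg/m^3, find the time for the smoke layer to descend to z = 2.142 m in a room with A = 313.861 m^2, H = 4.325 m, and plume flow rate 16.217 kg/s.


H - z = 2.183 m
t = 1.2 * 313.861 * 2.183 / 16.217 = 50.699 s

50.699 s


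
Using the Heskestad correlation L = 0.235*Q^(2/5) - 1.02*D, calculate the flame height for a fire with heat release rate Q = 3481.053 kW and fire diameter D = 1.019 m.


Q^(2/5) = 26.103
0.235 * Q^(2/5) = 6.1341
1.02 * D = 1.0394
L = 5.0947 m

5.0947 m


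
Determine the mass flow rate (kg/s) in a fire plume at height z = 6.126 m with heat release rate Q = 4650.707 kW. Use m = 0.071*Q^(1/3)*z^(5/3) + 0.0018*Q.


Q^(1/3) = 16.692
z^(5/3) = 20.510
First term = 0.071 * 16.692 * 20.510 = 24.307
Second term = 0.0018 * 4650.707 = 8.3713
m = 32.678 kg/s

32.678 kg/s


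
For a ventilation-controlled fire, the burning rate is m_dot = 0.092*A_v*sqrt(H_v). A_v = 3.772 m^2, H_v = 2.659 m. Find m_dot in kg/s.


sqrt(H_v) = 1.6306
m_dot = 0.092 * 3.772 * 1.6306 = 0.56587 kg/s

0.56587 kg/s


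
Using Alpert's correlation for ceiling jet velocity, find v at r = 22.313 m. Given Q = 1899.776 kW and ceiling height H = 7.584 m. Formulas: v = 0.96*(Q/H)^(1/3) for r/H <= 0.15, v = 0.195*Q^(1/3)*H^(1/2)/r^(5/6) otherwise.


r/H = 22.313 / 7.584 = 2.9421
r/H > 0.15, so v = 0.195*Q^(1/3)*H^(1/2)/r^(5/6)
Q^(1/3) = 12.385
H^(1/2) = 2.7539
r^(5/6) = 13.298
v = 0.195 * 12.385 * 2.7539 / 13.298 = 0.50013 m/s

0.50013 m/s


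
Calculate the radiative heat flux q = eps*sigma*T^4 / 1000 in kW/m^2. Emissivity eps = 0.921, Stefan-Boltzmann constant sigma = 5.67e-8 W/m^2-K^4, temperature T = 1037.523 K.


T^4 = 1.1588e+12
q = 0.921 * 5.67e-8 * 1.1588e+12 / 1000 = 60.511 kW/m^2

60.511 kW/m^2


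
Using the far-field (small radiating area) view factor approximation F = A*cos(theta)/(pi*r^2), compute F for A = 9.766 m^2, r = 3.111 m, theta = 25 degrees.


cos(25 deg) = 0.90631
pi*r^2 = 30.405
F = 9.766 * 0.90631 / 30.405 = 0.29110

0.29110


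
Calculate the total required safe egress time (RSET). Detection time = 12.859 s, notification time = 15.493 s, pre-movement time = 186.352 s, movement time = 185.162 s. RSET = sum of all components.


Total = 12.859 + 15.493 + 186.352 + 185.162 = 399.866 s

399.866 s


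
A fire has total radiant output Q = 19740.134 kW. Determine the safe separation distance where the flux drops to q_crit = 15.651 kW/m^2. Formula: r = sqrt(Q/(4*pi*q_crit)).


4*pi*q_crit = 196.68
Q/(4*pi*q_crit) = 100.37
r = sqrt(100.37) = 10.018 m

10.018 m


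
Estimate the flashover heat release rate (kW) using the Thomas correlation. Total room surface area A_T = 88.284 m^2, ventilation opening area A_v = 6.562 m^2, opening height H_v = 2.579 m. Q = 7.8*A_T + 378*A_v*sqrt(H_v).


7.8*A_T = 688.62
sqrt(H_v) = 1.6059
378*A_v*sqrt(H_v) = 3983.4
Q = 688.62 + 3983.4 = 4672.0 kW

4672.0 kW


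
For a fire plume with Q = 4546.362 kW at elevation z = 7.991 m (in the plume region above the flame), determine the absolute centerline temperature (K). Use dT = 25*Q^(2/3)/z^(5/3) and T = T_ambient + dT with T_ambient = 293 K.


Q^(2/3) = 274.44
z^(5/3) = 31.940
dT = 25 * 274.44 / 31.940 = 214.81 K
T = 293 + 214.81 = 507.81 K

507.81 K


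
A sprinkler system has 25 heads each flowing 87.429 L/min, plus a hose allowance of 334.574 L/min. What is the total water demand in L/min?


Sprinkler demand = 25 * 87.429 = 2185.725 L/min
Total = 2185.725 + 334.574 = 2520.299 L/min

2520.299 L/min


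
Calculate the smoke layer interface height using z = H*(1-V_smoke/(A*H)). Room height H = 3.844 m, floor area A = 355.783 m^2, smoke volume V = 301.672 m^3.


V/(A*H) = 0.22058
1 - 0.22058 = 0.77942
z = 3.844 * 0.77942 = 2.9961 m

2.9961 m


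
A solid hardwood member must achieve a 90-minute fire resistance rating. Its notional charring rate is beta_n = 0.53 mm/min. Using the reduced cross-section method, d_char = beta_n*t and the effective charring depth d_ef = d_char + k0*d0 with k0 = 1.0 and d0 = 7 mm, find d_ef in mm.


d_char = 0.53 * 90 = 47.7 mm
d_ef = 47.7 + 1.0*7 = 54.7 mm

54.7 mm


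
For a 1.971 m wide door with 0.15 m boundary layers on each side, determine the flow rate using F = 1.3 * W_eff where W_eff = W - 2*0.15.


W_eff = 1.971 - 0.30 = 1.671 m
F = 1.3 * 1.671 = 2.1723 persons/s

2.1723 persons/s


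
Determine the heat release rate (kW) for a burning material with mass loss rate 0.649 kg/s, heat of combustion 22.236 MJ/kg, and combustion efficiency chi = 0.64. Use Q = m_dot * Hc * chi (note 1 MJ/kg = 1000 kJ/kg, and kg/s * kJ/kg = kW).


Hc = 22.236 MJ/kg = 22.236 * 1000 kJ/kg = 22236 kJ/kg
Q = 0.649 kg/s * 22236 kJ/kg * 0.64 = 9235.9 kW

9235.9 kW


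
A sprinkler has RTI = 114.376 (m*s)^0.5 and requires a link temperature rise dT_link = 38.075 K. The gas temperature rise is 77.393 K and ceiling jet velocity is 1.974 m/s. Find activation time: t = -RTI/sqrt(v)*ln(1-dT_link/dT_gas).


dT_link/dT_gas = 0.49197
ln(1 - 0.49197) = -0.67721
t = -114.376 / sqrt(1.974) * -0.67721 = 55.130 s

55.130 s


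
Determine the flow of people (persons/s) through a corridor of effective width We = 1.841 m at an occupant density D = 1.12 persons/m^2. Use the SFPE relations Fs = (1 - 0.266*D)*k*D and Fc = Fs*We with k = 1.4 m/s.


1 - 0.266*D = 1 - 0.266*1.12 = 0.70208
Fs = 0.70208 * 1.4 * 1.12 = 1.1009 persons/(s*m)
Fc = 1.1009 * 1.841 = 2.0267 persons/s

2.0267 persons/s


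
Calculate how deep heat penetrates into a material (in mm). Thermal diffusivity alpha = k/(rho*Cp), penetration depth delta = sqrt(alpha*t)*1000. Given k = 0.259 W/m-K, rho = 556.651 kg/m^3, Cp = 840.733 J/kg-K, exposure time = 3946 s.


alpha = 0.259 / (556.651 * 840.733) = 5.5342e-07 m^2/s
alpha * t = 0.0021838
delta = sqrt(0.0021838) * 1000 = 46.731 mm

46.731 mm


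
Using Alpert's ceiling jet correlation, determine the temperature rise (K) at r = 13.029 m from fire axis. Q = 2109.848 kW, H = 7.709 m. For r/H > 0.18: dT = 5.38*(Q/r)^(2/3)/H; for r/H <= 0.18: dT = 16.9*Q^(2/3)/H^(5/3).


r/H = 13.029 / 7.709 = 1.6901
r/H > 0.18, so dT = 5.38*(Q/r)^(2/3)/H
Q/r = 161.93
(Q/r)^(2/3) = 29.709
dT = 5.38 * 29.709 / 7.709 = 20.734 K

20.734 K


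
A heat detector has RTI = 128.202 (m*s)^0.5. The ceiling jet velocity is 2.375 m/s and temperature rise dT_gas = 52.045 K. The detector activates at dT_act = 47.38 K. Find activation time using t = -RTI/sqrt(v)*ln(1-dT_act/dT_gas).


dT_act/dT_gas = 0.91037
ln(1 - 0.91037) = -2.4120
t = -128.202 / sqrt(2.375) * -2.4120 = 200.65 s

200.65 s


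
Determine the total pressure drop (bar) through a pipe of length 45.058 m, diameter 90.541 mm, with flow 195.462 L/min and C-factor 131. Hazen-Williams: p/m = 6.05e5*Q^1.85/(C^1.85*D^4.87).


Q^1.85 = 17317
C^1.85 = 8259.5
D^4.87 = 3.3872e+09
p/m = 0.00037448 bar/m
p_total = 0.00037448 * 45.058 = 0.016873 bar

0.016873 bar


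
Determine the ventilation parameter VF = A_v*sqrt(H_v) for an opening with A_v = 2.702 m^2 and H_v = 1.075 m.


sqrt(H_v) = 1.0368
VF = 2.702 * 1.0368 = 2.8015 m^(5/2)

2.8015 m^(5/2)


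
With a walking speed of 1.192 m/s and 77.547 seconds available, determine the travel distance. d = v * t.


d = 1.192 * 77.547 = 92.436 m

92.436 m


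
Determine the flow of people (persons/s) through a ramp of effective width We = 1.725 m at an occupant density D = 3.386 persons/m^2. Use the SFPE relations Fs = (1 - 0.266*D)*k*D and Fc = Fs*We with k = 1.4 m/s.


1 - 0.266*D = 1 - 0.266*3.386 = 0.099324
Fs = 0.099324 * 1.4 * 3.386 = 0.47084 persons/(s*m)
Fc = 0.47084 * 1.725 = 0.81219 persons/s

0.81219 persons/s


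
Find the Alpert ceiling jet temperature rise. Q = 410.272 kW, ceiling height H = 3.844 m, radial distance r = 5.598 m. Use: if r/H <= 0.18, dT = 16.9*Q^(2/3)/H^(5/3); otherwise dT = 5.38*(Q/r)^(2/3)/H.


r/H = 5.598 / 3.844 = 1.4563
r/H > 0.18, so dT = 5.38*(Q/r)^(2/3)/H
Q/r = 73.289
(Q/r)^(2/3) = 17.513
dT = 5.38 * 17.513 / 3.844 = 24.511 K

24.511 K


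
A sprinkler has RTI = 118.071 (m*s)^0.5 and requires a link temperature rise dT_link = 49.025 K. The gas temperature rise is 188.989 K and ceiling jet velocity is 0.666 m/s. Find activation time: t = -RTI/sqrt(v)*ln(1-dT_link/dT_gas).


dT_link/dT_gas = 0.25941
ln(1 - 0.25941) = -0.30030
t = -118.071 / sqrt(0.666) * -0.30030 = 43.448 s

43.448 s


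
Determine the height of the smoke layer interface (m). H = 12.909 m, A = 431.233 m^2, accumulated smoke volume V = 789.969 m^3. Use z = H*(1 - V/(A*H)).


V/(A*H) = 0.14191
1 - 0.14191 = 0.85809
z = 12.909 * 0.85809 = 11.077 m

11.077 m


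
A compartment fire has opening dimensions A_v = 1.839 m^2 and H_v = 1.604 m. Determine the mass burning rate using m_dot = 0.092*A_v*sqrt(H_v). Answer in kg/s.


sqrt(H_v) = 1.2665
m_dot = 0.092 * 1.839 * 1.2665 = 0.21428 kg/s

0.21428 kg/s


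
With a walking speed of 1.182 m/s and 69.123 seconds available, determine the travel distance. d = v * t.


d = 1.182 * 69.123 = 81.703 m

81.703 m


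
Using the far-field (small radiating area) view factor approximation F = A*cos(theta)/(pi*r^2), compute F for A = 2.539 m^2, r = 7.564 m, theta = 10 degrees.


cos(10 deg) = 0.98481
pi*r^2 = 179.74
F = 2.539 * 0.98481 / 179.74 = 0.013911

0.013911


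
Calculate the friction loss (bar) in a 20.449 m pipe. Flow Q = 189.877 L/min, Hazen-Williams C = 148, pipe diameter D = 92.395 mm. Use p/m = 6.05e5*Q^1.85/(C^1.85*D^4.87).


Q^1.85 = 16412
C^1.85 = 10351
D^4.87 = 3.7386e+09
p/m = 0.00025659 bar/m
p_total = 0.00025659 * 20.449 = 0.0052470 bar

0.0052470 bar


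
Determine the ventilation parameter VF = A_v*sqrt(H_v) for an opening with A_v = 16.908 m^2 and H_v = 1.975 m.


sqrt(H_v) = 1.4053
VF = 16.908 * 1.4053 = 23.762 m^(5/2)

23.762 m^(5/2)


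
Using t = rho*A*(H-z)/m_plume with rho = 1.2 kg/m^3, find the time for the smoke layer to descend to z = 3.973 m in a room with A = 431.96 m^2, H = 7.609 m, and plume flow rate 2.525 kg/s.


H - z = 3.636 m
t = 1.2 * 431.96 * 3.636 / 2.525 = 746.43 s

746.43 s


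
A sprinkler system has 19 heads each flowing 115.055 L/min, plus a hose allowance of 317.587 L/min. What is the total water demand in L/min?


Sprinkler demand = 19 * 115.055 = 2186.045 L/min
Total = 2186.045 + 317.587 = 2503.632 L/min

2503.632 L/min


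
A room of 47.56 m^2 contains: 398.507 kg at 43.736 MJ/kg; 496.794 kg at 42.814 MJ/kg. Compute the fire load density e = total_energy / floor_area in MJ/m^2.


Total energy = 398.507*43.736 + 496.794*42.814
= 17429.10 + 21269.74
= 38698.84 MJ
e = 38698.84 / 47.56 = 813.68 MJ/m^2

813.68 MJ/m^2


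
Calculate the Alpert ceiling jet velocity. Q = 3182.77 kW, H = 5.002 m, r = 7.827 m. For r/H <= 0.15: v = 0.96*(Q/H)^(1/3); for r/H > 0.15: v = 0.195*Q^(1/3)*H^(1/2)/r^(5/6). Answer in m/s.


r/H = 7.827 / 5.002 = 1.5648
r/H > 0.15, so v = 0.195*Q^(1/3)*H^(1/2)/r^(5/6)
Q^(1/3) = 14.710
H^(1/2) = 2.2365
r^(5/6) = 5.5547
v = 0.195 * 14.710 * 2.2365 / 5.5547 = 1.1549 m/s

1.1549 m/s


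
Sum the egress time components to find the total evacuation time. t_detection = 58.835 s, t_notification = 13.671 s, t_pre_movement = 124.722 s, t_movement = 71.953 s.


Total = 58.835 + 13.671 + 124.722 + 71.953 = 269.181 s

269.181 s


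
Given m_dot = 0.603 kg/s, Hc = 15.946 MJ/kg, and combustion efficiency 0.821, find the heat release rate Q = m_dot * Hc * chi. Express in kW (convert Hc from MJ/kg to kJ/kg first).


Hc = 15.946 MJ/kg = 15.946 * 1000 kJ/kg = 15946 kJ/kg
Q = 0.603 kg/s * 15946 kJ/kg * 0.821 = 7894.3 kW

7894.3 kW


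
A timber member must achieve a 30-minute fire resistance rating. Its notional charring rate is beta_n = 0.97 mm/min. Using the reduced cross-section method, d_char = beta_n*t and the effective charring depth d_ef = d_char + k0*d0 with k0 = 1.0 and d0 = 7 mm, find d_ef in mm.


d_char = 0.97 * 30 = 29.1 mm
d_ef = 29.1 + 1.0*7 = 36.1 mm

36.1 mm


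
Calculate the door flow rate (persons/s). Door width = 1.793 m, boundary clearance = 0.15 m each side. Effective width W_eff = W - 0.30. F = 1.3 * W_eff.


W_eff = 1.793 - 0.30 = 1.493 m
F = 1.3 * 1.493 = 1.9409 persons/s

1.9409 persons/s


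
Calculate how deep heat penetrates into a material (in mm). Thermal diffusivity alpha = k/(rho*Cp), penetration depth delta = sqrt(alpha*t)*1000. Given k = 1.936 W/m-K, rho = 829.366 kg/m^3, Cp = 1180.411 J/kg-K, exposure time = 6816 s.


alpha = 1.936 / (829.366 * 1180.411) = 1.9775e-06 m^2/s
alpha * t = 0.013479
delta = sqrt(0.013479) * 1000 = 116.10 mm

116.10 mm


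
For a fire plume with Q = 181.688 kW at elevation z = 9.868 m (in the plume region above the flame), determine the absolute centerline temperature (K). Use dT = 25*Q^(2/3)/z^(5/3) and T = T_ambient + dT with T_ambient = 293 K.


Q^(2/3) = 32.079
z^(5/3) = 45.399
dT = 25 * 32.079 / 45.399 = 17.665 K
T = 293 + 17.665 = 310.66 K

310.66 K


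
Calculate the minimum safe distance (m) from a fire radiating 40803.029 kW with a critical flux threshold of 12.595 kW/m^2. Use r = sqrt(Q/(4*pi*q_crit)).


4*pi*q_crit = 158.27
Q/(4*pi*q_crit) = 257.80
r = sqrt(257.80) = 16.056 m

16.056 m


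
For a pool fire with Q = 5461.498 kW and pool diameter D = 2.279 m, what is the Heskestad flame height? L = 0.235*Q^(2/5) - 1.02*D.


Q^(2/5) = 31.255
0.235 * Q^(2/5) = 7.3450
1.02 * D = 2.3246
L = 5.0204 m

5.0204 m


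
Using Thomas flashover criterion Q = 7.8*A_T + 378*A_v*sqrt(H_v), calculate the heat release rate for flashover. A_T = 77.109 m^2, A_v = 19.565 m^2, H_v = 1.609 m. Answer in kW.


7.8*A_T = 601.45
sqrt(H_v) = 1.2685
378*A_v*sqrt(H_v) = 9381.0
Q = 601.45 + 9381.0 = 9982.5 kW

9982.5 kW


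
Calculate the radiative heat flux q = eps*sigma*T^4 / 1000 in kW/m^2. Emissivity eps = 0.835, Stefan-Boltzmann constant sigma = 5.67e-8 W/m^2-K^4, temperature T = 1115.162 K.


T^4 = 1.5465e+12
q = 0.835 * 5.67e-8 * 1.5465e+12 / 1000 = 73.219 kW/m^2

73.219 kW/m^2


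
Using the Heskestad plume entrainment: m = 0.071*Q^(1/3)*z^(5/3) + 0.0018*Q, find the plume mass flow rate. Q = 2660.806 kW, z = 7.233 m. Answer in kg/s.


Q^(1/3) = 13.857
z^(5/3) = 27.052
First term = 0.071 * 13.857 * 27.052 = 26.615
Second term = 0.0018 * 2660.806 = 4.7895
m = 31.404 kg/s

31.404 kg/s


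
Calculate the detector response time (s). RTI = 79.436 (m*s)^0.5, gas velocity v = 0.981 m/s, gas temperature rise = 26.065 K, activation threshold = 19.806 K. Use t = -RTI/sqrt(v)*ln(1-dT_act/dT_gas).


dT_act/dT_gas = 0.75987
ln(1 - 0.75987) = -1.4266
t = -79.436 / sqrt(0.981) * -1.4266 = 114.41 s

114.41 s


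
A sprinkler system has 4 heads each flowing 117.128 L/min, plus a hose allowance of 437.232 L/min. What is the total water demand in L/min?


Sprinkler demand = 4 * 117.128 = 468.512 L/min
Total = 468.512 + 437.232 = 905.744 L/min

905.744 L/min


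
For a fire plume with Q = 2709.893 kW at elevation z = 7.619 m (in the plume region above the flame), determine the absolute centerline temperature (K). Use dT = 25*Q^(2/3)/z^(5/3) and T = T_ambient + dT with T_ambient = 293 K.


Q^(2/3) = 194.37
z^(5/3) = 29.501
dT = 25 * 194.37 / 29.501 = 164.72 K
T = 293 + 164.72 = 457.72 K

457.72 K


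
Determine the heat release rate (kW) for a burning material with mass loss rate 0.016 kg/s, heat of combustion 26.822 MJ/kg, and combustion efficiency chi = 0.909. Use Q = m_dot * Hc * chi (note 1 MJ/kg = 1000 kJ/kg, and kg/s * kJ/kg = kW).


Hc = 26.822 MJ/kg = 26.822 * 1000 kJ/kg = 26822 kJ/kg
Q = 0.016 kg/s * 26822 kJ/kg * 0.909 = 390.10 kW

390.10 kW


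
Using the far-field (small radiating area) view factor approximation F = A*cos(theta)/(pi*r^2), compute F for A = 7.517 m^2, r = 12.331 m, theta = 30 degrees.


cos(30 deg) = 0.86603
pi*r^2 = 477.69
F = 7.517 * 0.86603 / 477.69 = 0.013628

0.013628


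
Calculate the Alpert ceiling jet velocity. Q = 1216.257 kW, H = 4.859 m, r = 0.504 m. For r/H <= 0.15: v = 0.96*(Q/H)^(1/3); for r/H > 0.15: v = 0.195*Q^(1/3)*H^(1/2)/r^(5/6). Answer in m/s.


r/H = 0.504 / 4.859 = 0.10373
r/H <= 0.15, so v = 0.96*(Q/H)^(1/3)
Q/H = 250.31
(Q/H)^(1/3) = 6.3022
v = 0.96 * 6.3022 = 6.0501 m/s

6.0501 m/s


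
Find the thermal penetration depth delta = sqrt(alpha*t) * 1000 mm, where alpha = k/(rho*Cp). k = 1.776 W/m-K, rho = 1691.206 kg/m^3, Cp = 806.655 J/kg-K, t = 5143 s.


alpha = 1.776 / (1691.206 * 806.655) = 1.3018e-06 m^2/s
alpha * t = 0.0066954
delta = sqrt(0.0066954) * 1000 = 81.825 mm

81.825 mm


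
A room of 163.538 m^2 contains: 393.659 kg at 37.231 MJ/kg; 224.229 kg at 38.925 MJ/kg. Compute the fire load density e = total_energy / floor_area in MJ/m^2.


Total energy = 393.659*37.231 + 224.229*38.925
= 14656.32 + 8728.114
= 23384.43 MJ
e = 23384.43 / 163.538 = 142.99 MJ/m^2

142.99 MJ/m^2


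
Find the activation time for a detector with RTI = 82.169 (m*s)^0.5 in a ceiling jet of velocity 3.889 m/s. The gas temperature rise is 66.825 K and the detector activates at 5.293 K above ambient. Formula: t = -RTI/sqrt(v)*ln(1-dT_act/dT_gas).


dT_act/dT_gas = 0.079207
ln(1 - 0.079207) = -0.082520
t = -82.169 / sqrt(3.889) * -0.082520 = 3.4383 s

3.4383 s


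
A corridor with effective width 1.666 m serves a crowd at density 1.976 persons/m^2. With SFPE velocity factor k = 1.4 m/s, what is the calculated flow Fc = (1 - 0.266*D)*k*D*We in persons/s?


1 - 0.266*D = 1 - 0.266*1.976 = 0.47438
Fs = 0.47438 * 1.4 * 1.976 = 1.3123 persons/(s*m)
Fc = 1.3123 * 1.666 = 2.1864 persons/s

2.1864 persons/s


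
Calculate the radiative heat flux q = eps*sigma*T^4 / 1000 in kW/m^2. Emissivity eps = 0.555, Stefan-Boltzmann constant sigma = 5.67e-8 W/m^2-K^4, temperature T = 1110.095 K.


T^4 = 1.5186e+12
q = 0.555 * 5.67e-8 * 1.5186e+12 / 1000 = 47.788 kW/m^2

47.788 kW/m^2


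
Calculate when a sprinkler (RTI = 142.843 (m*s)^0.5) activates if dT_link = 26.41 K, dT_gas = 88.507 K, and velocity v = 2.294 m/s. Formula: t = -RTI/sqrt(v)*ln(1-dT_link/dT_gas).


dT_link/dT_gas = 0.29839
ln(1 - 0.29839) = -0.35438
t = -142.843 / sqrt(2.294) * -0.35438 = 33.422 s

33.422 s


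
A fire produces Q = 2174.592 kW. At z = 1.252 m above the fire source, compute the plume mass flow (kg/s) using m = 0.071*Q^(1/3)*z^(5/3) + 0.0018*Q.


Q^(1/3) = 12.956
z^(5/3) = 1.4544
First term = 0.071 * 12.956 * 1.4544 = 1.3378
Second term = 0.0018 * 2174.592 = 3.9143
m = 5.2521 kg/s

5.2521 kg/s


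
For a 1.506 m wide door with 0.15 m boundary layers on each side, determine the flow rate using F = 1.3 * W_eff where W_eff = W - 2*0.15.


W_eff = 1.506 - 0.30 = 1.206 m
F = 1.3 * 1.206 = 1.5678 persons/s

1.5678 persons/s


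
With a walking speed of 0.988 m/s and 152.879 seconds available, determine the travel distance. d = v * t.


d = 0.988 * 152.879 = 151.04 m

151.04 m


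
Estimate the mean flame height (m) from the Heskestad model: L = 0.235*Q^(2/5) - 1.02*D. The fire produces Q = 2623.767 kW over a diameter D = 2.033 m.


Q^(2/5) = 23.311
0.235 * Q^(2/5) = 5.4782
1.02 * D = 2.0737
L = 3.4045 m

3.4045 m


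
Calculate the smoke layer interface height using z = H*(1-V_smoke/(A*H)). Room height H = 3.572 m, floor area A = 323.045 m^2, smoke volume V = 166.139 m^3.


V/(A*H) = 0.14398
1 - 0.14398 = 0.85602
z = 3.572 * 0.85602 = 3.0577 m

3.0577 m


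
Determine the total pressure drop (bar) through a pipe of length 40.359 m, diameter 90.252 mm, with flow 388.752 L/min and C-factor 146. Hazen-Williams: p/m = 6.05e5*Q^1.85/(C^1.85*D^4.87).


Q^1.85 = 61787
C^1.85 = 10094
D^4.87 = 3.3348e+09
p/m = 0.0011105 bar/m
p_total = 0.0011105 * 40.359 = 0.044819 bar

0.044819 bar


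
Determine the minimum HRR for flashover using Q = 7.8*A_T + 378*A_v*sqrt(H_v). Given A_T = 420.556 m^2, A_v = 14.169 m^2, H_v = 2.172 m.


7.8*A_T = 3280.3
sqrt(H_v) = 1.4738
378*A_v*sqrt(H_v) = 7893.3
Q = 3280.3 + 7893.3 = 11174 kW

11174 kW


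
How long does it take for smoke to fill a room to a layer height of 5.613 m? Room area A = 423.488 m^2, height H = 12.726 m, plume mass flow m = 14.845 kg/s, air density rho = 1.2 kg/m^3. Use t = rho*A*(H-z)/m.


H - z = 7.113 m
t = 1.2 * 423.488 * 7.113 / 14.845 = 243.50 s

243.50 s


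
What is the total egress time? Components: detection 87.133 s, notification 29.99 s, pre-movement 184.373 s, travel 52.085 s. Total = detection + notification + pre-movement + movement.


Total = 87.133 + 29.99 + 184.373 + 52.085 = 353.581 s

353.581 s


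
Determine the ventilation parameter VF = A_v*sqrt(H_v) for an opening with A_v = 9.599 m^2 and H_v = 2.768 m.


sqrt(H_v) = 1.6637
VF = 9.599 * 1.6637 = 15.970 m^(5/2)

15.970 m^(5/2)


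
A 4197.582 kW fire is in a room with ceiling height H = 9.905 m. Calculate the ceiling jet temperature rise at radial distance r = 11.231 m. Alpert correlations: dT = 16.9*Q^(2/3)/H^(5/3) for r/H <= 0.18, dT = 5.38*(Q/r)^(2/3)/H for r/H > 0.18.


r/H = 11.231 / 9.905 = 1.1339
r/H > 0.18, so dT = 5.38*(Q/r)^(2/3)/H
Q/r = 373.75
(Q/r)^(2/3) = 51.886
dT = 5.38 * 51.886 / 9.905 = 28.183 K

28.183 K


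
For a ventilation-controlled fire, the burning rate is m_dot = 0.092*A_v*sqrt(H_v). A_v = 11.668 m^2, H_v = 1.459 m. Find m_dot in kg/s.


sqrt(H_v) = 1.2079
m_dot = 0.092 * 11.668 * 1.2079 = 1.2966 kg/s

1.2966 kg/s


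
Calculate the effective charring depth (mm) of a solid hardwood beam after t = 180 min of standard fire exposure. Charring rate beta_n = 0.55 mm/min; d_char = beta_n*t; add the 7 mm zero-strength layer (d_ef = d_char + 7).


d_char = 0.55 * 180 = 99 mm
d_ef = 99 + 1.0*7 = 106 mm

106 mm


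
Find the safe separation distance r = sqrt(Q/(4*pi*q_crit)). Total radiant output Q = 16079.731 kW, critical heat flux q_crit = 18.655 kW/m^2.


4*pi*q_crit = 234.43
Q/(4*pi*q_crit) = 68.592
r = sqrt(68.592) = 8.2820 m

8.2820 m


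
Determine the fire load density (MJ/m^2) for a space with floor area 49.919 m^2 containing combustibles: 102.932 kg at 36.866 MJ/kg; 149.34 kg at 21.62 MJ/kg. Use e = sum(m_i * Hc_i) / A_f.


Total energy = 102.932*36.866 + 149.34*21.62
= 3794.691 + 3228.731
= 7023.422 MJ
e = 7023.422 / 49.919 = 140.70 MJ/m^2

140.70 MJ/m^2


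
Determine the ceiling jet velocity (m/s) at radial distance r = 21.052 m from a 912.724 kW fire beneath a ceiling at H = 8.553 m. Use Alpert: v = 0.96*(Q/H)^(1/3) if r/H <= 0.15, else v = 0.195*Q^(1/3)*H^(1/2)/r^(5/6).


r/H = 21.052 / 8.553 = 2.4614
r/H > 0.15, so v = 0.195*Q^(1/3)*H^(1/2)/r^(5/6)
Q^(1/3) = 9.7002
H^(1/2) = 2.9246
r^(5/6) = 12.669
v = 0.195 * 9.7002 * 2.9246 / 12.669 = 0.43665 m/s

0.43665 m/s


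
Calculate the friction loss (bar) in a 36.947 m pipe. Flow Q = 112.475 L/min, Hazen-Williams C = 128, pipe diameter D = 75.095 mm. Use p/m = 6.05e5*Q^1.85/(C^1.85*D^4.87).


Q^1.85 = 6229.5
C^1.85 = 7913.0
D^4.87 = 1.3622e+09
p/m = 0.00034966 bar/m
p_total = 0.00034966 * 36.947 = 0.012919 bar

0.012919 bar


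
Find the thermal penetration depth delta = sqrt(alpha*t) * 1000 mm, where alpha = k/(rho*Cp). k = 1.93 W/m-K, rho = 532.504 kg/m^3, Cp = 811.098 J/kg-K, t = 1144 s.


alpha = 1.93 / (532.504 * 811.098) = 4.4685e-06 m^2/s
alpha * t = 0.0051120
delta = sqrt(0.0051120) * 1000 = 71.498 mm

71.498 mm


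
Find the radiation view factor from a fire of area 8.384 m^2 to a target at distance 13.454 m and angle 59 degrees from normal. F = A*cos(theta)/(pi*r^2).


cos(59 deg) = 0.51504
pi*r^2 = 568.66
F = 8.384 * 0.51504 / 568.66 = 0.0075934

0.0075934


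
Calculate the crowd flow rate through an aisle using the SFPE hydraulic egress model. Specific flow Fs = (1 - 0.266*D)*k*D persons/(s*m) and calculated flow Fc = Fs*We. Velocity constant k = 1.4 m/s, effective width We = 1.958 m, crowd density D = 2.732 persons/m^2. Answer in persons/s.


1 - 0.266*D = 1 - 0.266*2.732 = 0.27329
Fs = 0.27329 * 1.4 * 2.732 = 1.0453 persons/(s*m)
Fc = 1.0453 * 1.958 = 2.0466 persons/s

2.0466 persons/s


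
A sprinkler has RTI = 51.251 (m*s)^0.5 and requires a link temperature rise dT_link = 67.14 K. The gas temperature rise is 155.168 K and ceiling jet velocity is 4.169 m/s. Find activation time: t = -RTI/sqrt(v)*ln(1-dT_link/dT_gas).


dT_link/dT_gas = 0.43269
ln(1 - 0.43269) = -0.56685
t = -51.251 / sqrt(4.169) * -0.56685 = 14.228 s

14.228 s


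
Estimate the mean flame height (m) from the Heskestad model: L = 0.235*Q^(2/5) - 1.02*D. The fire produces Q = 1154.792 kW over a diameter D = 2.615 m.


Q^(2/5) = 16.788
0.235 * Q^(2/5) = 3.9452
1.02 * D = 2.6673
L = 1.2779 m

1.2779 m


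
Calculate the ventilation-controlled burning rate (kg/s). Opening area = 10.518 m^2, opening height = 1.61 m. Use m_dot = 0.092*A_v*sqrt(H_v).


sqrt(H_v) = 1.2689
m_dot = 0.092 * 10.518 * 1.2689 = 1.2278 kg/s

1.2278 kg/s


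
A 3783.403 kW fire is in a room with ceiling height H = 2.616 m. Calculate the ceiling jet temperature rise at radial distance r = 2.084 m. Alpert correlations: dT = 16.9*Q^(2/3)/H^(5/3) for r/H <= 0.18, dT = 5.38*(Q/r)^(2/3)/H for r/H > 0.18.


r/H = 2.084 / 2.616 = 0.79664
r/H > 0.18, so dT = 5.38*(Q/r)^(2/3)/H
Q/r = 1815.5
(Q/r)^(2/3) = 148.82
dT = 5.38 * 148.82 / 2.616 = 306.06 K

306.06 K


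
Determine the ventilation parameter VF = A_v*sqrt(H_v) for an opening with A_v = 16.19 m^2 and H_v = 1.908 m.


sqrt(H_v) = 1.3813
VF = 16.19 * 1.3813 = 22.363 m^(5/2)

22.363 m^(5/2)


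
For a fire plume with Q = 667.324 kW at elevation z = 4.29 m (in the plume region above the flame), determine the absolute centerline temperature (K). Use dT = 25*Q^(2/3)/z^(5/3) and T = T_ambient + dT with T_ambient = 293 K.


Q^(2/3) = 76.364
z^(5/3) = 11.326
dT = 25 * 76.364 / 11.326 = 168.55 K
T = 293 + 168.55 = 461.55 K

461.55 K


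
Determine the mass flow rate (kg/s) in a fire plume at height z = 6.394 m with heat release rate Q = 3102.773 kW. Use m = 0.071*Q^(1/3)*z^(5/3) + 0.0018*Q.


Q^(1/3) = 14.585
z^(5/3) = 22.027
First term = 0.071 * 14.585 * 22.027 = 22.810
Second term = 0.0018 * 3102.773 = 5.5850
m = 28.395 kg/s

28.395 kg/s


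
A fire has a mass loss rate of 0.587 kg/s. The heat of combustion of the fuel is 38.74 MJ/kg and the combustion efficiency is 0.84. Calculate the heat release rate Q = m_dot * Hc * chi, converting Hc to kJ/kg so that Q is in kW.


Hc = 38.74 MJ/kg = 38.74 * 1000 kJ/kg = 38740 kJ/kg
Q = 0.587 kg/s * 38740 kJ/kg * 0.84 = 19102 kW

19102 kW


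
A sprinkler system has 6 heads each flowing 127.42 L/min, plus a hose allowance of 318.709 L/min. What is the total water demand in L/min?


Sprinkler demand = 6 * 127.42 = 764.52 L/min
Total = 764.52 + 318.709 = 1083.229 L/min

1083.229 L/min


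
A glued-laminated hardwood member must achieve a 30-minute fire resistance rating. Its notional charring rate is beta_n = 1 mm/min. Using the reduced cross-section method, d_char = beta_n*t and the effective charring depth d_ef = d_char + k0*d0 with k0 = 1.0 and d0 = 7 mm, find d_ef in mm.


d_char = 1 * 30 = 30 mm
d_ef = 30 + 1.0*7 = 37 mm

37 mm


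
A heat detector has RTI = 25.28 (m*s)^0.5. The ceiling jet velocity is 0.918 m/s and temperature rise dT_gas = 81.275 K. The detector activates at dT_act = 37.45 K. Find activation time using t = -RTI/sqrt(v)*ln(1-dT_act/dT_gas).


dT_act/dT_gas = 0.46078
ln(1 - 0.46078) = -0.61763
t = -25.28 / sqrt(0.918) * -0.61763 = 16.296 s

16.296 s


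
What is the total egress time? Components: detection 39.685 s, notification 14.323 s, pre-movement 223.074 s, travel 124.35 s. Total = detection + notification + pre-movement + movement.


Total = 39.685 + 14.323 + 223.074 + 124.35 = 401.432 s

401.432 s


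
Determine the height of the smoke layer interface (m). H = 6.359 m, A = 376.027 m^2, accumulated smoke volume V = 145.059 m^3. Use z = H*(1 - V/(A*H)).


V/(A*H) = 0.060665
1 - 0.060665 = 0.93934
z = 6.359 * 0.93934 = 5.9732 m

5.9732 m


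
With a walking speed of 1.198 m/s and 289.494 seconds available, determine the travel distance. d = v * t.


d = 1.198 * 289.494 = 346.81 m

346.81 m


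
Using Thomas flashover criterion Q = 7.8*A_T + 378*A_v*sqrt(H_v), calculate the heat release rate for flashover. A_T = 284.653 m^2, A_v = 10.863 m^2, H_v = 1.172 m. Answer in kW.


7.8*A_T = 2220.3
sqrt(H_v) = 1.0826
378*A_v*sqrt(H_v) = 4445.3
Q = 2220.3 + 4445.3 = 6665.6 kW

6665.6 kW


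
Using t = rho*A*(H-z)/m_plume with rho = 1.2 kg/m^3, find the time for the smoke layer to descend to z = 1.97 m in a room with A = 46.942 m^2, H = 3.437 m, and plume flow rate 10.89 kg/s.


H - z = 1.467 m
t = 1.2 * 46.942 * 1.467 / 10.89 = 7.5883 s

7.5883 s


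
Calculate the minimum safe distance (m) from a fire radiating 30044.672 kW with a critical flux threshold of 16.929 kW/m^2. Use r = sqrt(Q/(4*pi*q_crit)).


4*pi*q_crit = 212.74
Q/(4*pi*q_crit) = 141.23
r = sqrt(141.23) = 11.884 m

11.884 m


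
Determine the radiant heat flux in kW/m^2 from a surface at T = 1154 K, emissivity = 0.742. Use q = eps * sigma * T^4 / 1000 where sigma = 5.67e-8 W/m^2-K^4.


T^4 = 1.7735e+12
q = 0.742 * 5.67e-8 * 1.7735e+12 / 1000 = 74.612 kW/m^2

74.612 kW/m^2


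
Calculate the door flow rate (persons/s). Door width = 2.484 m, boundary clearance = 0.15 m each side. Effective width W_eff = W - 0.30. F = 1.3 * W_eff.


W_eff = 2.484 - 0.30 = 2.184 m
F = 1.3 * 2.184 = 2.8392 persons/s

2.8392 persons/s
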